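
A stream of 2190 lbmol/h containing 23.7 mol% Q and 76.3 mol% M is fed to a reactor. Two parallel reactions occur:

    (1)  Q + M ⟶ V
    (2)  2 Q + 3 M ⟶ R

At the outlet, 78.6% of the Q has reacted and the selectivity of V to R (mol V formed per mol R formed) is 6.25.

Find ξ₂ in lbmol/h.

Conversion of Q: Q consumed = 0.786 × 519 = 408 lbmol/h = 1ξ₁ + 2ξ₂.
Selectivity: 1ξ₁ / (1ξ₂) = 6.25 → ξ₁ = 6.25 ξ₂.
Substitute: (1·6.25 + 2) ξ₂ = 408 → ξ₂ = 49.45 lbmol/h, ξ₁ = 309.1 lbmol/h.
Outlet amounts (n = n₀ + Σ ν·ξ):
  Q: 519 − 1(309.1) − 2(49.45) = 111.1
  M: 1671 − 1(309.1) − 3(49.45) = 1214
  V: 0 + 1(309.1) = 309.1
  R: 0 + 1(49.45) = 49.45

ξ₂ = 49.4 lbmol/h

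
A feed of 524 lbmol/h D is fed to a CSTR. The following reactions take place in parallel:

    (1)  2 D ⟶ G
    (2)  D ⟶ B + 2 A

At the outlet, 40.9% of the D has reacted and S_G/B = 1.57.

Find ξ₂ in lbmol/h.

Conversion of D: D consumed = 0.409 × 524 = 214.3 lbmol/h = 2ξ₁ + 1ξ₂.
Selectivity: 1ξ₁ / (1ξ₂) = 1.57 → ξ₁ = 1.57 ξ₂.
Substitute: (2·1.57 + 1) ξ₂ = 214.3 → ξ₂ = 51.77 lbmol/h, ξ₁ = 81.27 lbmol/h.
Outlet amounts (n = n₀ + Σ ν·ξ):
  D: 524 − 2(81.27) − 1(51.77) = 309.7
  G: 0 + 1(81.27) = 81.27
  B: 0 + 1(51.77) = 51.77
  A: 0 + 2(51.77) = 103.5

ξ₂ = 51.8 lbmol/h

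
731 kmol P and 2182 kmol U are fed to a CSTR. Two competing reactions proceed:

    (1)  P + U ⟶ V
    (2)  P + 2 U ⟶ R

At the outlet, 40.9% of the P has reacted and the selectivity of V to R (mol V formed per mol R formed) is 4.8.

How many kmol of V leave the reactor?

Conversion of P: P consumed = 0.409 × 731 = 299 kmol = 1ξ₁ + 1ξ₂.
Selectivity: 1ξ₁ / (1ξ₂) = 4.8 → ξ₁ = 4.8 ξ₂.
Substitute: (1·4.8 + 1) ξ₂ = 299 → ξ₂ = 51.55 kmol, ξ₁ = 247.4 kmol.
Outlet amounts (n = n₀ + Σ ν·ξ):
  P: 731 − 1(247.4) − 1(51.55) = 432
  U: 2182 − 1(247.4) − 2(51.55) = 1831
  V: 0 + 1(247.4) = 247.4
  R: 0 + 1(51.55) = 51.55

247 kmol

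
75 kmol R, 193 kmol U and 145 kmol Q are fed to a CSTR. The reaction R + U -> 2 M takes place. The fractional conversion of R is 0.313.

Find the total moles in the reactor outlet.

413 kmol

R reacted = 0.313 × 75 = 23.48 kmol; ν_R = −1, so ξ = 23.48/1 = 23.48 kmol.
Outlet amounts (n = n₀ + ν ξ):
  R: 75 − 1(23.48) = 51.52
  U: 193 − 1(23.48) = 169.5
  M: 0 + 2(23.48) = 46.95
  Q: 145 (inert)
Total out = 51.52 + 169.5 + 46.95 + 145 = 413 kmol.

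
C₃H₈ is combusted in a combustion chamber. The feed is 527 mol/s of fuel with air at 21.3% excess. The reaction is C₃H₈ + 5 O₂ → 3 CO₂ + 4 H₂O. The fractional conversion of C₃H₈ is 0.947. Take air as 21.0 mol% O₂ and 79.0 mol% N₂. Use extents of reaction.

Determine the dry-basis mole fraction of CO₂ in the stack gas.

Stoichiometric O₂ = 5 × 527 = 2635 mol/s; O₂ fed = 2635 × 1.213 = 3196 mol/s.
N₂ fed = 3196 × 79/21 = 12020 mol/s.
Fuel reacted = 0.947 × 527 → ξ = 499.1 mol/s.
Outlet (n = n₀ + ν ξ):
  C₃H₈: 527 − 1(499.1) = 27.93
  O₂: 3196 − 5(499.1) = 700.9
  N₂: 12020 (inert)
  CO₂: 0 + 3(499.1) = 1497
  H₂O: 0 + 4(499.1) = 1996
Dry total = 14250 mol/s; y_CO₂ (dry) = 1497 / 14250 = 0.1051.

0.105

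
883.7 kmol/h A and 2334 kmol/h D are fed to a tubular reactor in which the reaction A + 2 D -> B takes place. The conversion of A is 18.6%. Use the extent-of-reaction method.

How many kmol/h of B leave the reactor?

164 kmol/h

A reacted = 0.186 × 883.7 = 164.4 kmol/h; ν_A = −1, so ξ = 164.4/1 = 164.4 kmol/h.
Outlet amounts (n = n₀ + ν ξ):
  A: 883.7 − 1(164.4) = 719.3
  D: 2334 − 2(164.4) = 2005
  B: 0 + 1(164.4) = 164.4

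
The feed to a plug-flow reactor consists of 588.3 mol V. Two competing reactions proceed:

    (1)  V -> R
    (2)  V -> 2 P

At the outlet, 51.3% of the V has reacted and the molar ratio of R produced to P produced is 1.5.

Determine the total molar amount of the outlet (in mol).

664 mol

Conversion of V: V consumed = 0.513 × 588.3 = 301.8 mol = 1ξ₁ + 1ξ₂.
Selectivity: 1ξ₁ / (2ξ₂) = 1.5 → ξ₁ = 3 ξ₂.
Substitute: (1·3 + 1) ξ₂ = 301.8 → ξ₂ = 75.45 mol, ξ₁ = 226.3 mol.
Outlet amounts (n = n₀ + Σ ν·ξ):
  V: 588.3 − 1(226.3) − 1(75.45) = 286.5
  R: 0 + 1(226.3) = 226.3
  P: 0 + 2(75.45) = 150.9
Total out = 286.5 + 226.3 + 150.9 = 663.7 mol.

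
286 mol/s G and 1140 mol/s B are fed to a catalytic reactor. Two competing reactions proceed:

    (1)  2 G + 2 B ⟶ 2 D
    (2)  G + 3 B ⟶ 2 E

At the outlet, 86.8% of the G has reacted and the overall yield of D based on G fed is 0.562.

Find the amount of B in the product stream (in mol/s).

717 mol/s

Yield of D: 2ξ₁ / 286 = 0.562 → ξ₁ = 80.37 mol/s.
Conversion of G: 2ξ₁ + 1ξ₂ = 0.868 × 286 = 248.2 → ξ₂ = 87.52 mol/s.
Outlet amounts (n = n₀ + Σ ν·ξ):
  G: 286 − 2(80.37) − 1(87.52) = 37.75
  B: 1140 − 2(80.37) − 3(87.52) = 716.7
  D: 0 + 2(80.37) = 160.7
  E: 0 + 2(87.52) = 175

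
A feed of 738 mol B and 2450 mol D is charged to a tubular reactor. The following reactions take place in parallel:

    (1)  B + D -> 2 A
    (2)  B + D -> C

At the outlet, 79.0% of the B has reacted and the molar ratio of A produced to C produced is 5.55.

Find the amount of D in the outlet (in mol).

1870 mol

Conversion of B: B consumed = 0.79 × 738 = 583 mol = 1ξ₁ + 1ξ₂.
Selectivity: 2ξ₁ / (1ξ₂) = 5.55 → ξ₁ = 2.775 ξ₂.
Substitute: (1·2.775 + 1) ξ₂ = 583 → ξ₂ = 154.4 mol, ξ₁ = 428.6 mol.
Outlet amounts (n = n₀ + Σ ν·ξ):
  B: 738 − 1(428.6) − 1(154.4) = 155
  D: 2450 − 1(428.6) − 1(154.4) = 1867
  A: 0 + 2(428.6) = 857.2
  C: 0 + 1(154.4) = 154.4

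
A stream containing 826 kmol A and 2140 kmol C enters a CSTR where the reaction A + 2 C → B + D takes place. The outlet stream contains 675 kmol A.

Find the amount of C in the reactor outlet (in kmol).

1840 kmol

For A: n = n₀ − 1ξ → 675 = 826 − 1ξ, giving ξ = 151 kmol.
Outlet amounts (n = n₀ + ν ξ):
  A: 826 − 1(151) = 675
  C: 2140 − 2(151) = 1838
  B: 0 + 1(151) = 151
  D: 0 + 1(151) = 151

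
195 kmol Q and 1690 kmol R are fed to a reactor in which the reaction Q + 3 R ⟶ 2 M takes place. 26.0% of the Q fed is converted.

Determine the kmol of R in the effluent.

Q reacted = 0.26 × 195 = 50.7 kmol; ν_Q = −1, so ξ = 50.7/1 = 50.7 kmol.
Outlet amounts (n = n₀ + ν ξ):
  Q: 195 − 1(50.7) = 144.3
  R: 1690 − 3(50.7) = 1538
  M: 0 + 2(50.7) = 101.4

1540 kmol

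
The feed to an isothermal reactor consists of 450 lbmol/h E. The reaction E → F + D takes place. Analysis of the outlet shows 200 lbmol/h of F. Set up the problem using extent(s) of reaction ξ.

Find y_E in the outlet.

For F: n = n₀ + 1ξ → 200 = 0 + 1ξ, giving ξ = 200 lbmol/h.
Outlet amounts (n = n₀ + ν ξ):
  E: 450 − 1(200) = 250
  F: 0 + 1(200) = 200
  D: 0 + 1(200) = 200
Total out = 650 lbmol/h; y_E = 250 / 650 = 0.3846.

0.385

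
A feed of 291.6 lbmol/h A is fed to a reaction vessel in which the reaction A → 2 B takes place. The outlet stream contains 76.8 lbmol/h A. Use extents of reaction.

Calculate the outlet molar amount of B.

430 lbmol/h

For A: n = n₀ − 1ξ → 76.8 = 291.6 − 1ξ, giving ξ = 214.8 lbmol/h.
Outlet amounts (n = n₀ + ν ξ):
  A: 291.6 − 1(214.8) = 76.8
  B: 0 + 2(214.8) = 429.6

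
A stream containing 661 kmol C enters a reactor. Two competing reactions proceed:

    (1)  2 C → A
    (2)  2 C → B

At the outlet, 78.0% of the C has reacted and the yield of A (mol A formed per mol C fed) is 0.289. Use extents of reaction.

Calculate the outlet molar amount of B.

Yield of A: 1ξ₁ / 661 = 0.289 → ξ₁ = 191 kmol.
Conversion of C: 2ξ₁ + 2ξ₂ = 0.78 × 661 = 515.6 → ξ₂ = 66.76 kmol.
Outlet amounts (n = n₀ + Σ ν·ξ):
  C: 661 − 2(191) − 2(66.76) = 145.4
  A: 0 + 1(191) = 191
  B: 0 + 1(66.76) = 66.76

66.8 kmol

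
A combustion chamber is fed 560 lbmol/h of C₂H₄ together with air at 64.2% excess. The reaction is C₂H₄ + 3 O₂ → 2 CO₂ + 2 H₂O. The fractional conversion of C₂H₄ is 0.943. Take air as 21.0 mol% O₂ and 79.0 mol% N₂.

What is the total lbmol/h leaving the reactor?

13700 lbmol/h

Stoichiometric O₂ = 3 × 560 = 1680 lbmol/h; O₂ fed = 1680 × 1.642 = 2759 lbmol/h.
N₂ fed = 2759 × 79/21 = 10380 lbmol/h.
Fuel reacted = 0.943 × 560 → ξ = 528.1 lbmol/h.
Outlet (n = n₀ + ν ξ):
  C₂H₄: 560 − 1(528.1) = 31.92
  O₂: 2759 − 3(528.1) = 1174
  N₂: 10380 (inert)
  CO₂: 0 + 2(528.1) = 1056
  H₂O: 0 + 2(528.1) = 1056
Total out = 31.92 + 1174 + 10380 + 1056 + 1056 = 13700 lbmol/h.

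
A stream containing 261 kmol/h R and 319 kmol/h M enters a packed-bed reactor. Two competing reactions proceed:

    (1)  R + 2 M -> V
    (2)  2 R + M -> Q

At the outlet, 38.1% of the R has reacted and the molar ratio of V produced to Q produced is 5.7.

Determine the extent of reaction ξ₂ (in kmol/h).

Conversion of R: R consumed = 0.381 × 261 = 99.44 kmol/h = 1ξ₁ + 2ξ₂.
Selectivity: 1ξ₁ / (1ξ₂) = 5.7 → ξ₁ = 5.7 ξ₂.
Substitute: (1·5.7 + 2) ξ₂ = 99.44 → ξ₂ = 12.91 kmol/h, ξ₁ = 73.61 kmol/h.
Outlet amounts (n = n₀ + Σ ν·ξ):
  R: 261 − 1(73.61) − 2(12.91) = 161.6
  M: 319 − 2(73.61) − 1(12.91) = 158.9
  V: 0 + 1(73.61) = 73.61
  Q: 0 + 1(12.91) = 12.91

ξ₂ = 12.9 kmol/h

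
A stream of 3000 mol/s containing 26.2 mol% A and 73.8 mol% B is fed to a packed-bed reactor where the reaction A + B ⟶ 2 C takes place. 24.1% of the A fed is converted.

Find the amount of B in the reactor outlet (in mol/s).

2020 mol/s

A reacted = 0.241 × 786 = 189.4 mol/s; ν_A = −1, so ξ = 189.4/1 = 189.4 mol/s.
Outlet amounts (n = n₀ + ν ξ):
  A: 786 − 1(189.4) = 596.6
  B: 2214 − 1(189.4) = 2025
  C: 0 + 2(189.4) = 378.9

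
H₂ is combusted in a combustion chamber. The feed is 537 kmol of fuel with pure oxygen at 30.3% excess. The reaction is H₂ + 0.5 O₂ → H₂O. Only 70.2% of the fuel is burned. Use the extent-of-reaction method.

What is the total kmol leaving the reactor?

Stoichiometric O₂ = 0.5 × 537 = 268.5 kmol; O₂ fed = 268.5 × 1.303 = 349.9 kmol.
Fuel reacted = 0.702 × 537 → ξ = 377 kmol.
Outlet (n = n₀ + ν ξ):
  H₂: 537 − 1(377) = 160
  O₂: 349.9 − 0.5(377) = 161.4
  H₂O: 0 + 1(377) = 377
Total out = 160 + 161.4 + 377 = 698.4 kmol.

698 kmol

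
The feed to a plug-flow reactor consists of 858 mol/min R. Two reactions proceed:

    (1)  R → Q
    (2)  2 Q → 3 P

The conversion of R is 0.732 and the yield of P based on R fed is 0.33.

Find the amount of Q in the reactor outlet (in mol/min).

Conversion of R: R consumed = 1ξ₁ = 0.732 × 858 → ξ₁ = 628.1 mol/min.
Yield of P: 3ξ₂ / 858 = 0.33 → ξ₂ = 94.38 mol/min.
Outlet amounts (n = n₀ + Σ ν·ξ):
  R: 858 − 1(628.1) = 229.9
  Q: 0 + 1(628.1) − 2(94.38) = 439.3
  P: 0 + 3(94.38) = 283.1

439 mol/min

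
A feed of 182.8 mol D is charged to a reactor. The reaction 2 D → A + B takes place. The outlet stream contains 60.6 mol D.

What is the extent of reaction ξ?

ξ = 61.1 mol

For D: n = n₀ − 2ξ → 60.6 = 182.8 − 2ξ, giving ξ = 61.1 mol.
Outlet amounts (n = n₀ + ν ξ):
  D: 182.8 − 2(61.1) = 60.6
  A: 0 + 1(61.1) = 61.1
  B: 0 + 1(61.1) = 61.1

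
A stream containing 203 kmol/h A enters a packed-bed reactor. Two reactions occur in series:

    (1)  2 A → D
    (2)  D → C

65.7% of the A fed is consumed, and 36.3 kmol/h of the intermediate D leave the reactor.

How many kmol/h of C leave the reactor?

30.4 kmol/h

Conversion of A: A consumed = 2ξ₁ = 0.657 × 203 → ξ₁ = 66.69 kmol/h.
D balance: n_D = 0 + 1ξ₁ − 1ξ₂ = 36.3 → ξ₂ = (1·66.69 − 36.3)/1 = 30.39 kmol/h.
Outlet amounts (n = n₀ + Σ ν·ξ):
  A: 203 − 2(66.69) = 69.63
  D: 0 + 1(66.69) − 1(30.39) = 36.3
  C: 0 + 1(30.39) = 30.39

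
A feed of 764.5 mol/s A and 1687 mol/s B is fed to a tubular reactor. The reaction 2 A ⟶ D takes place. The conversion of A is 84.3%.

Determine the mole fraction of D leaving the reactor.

A reacted = 0.843 × 764.5 = 644.5 mol/s; ν_A = −2, so ξ = 644.5/2 = 322.2 mol/s.
Outlet amounts (n = n₀ + ν ξ):
  A: 764.5 − 2(322.2) = 120
  D: 0 + 1(322.2) = 322.2
  B: 1687 (inert)
Total out = 2129 mol/s; y_D = 322.2 / 2129 = 0.1513.

0.151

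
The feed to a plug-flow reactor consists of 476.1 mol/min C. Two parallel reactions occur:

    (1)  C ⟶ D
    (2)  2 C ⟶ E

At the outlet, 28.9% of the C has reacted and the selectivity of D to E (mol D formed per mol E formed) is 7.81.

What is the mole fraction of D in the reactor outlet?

Conversion of C: C consumed = 0.289 × 476.1 = 137.6 mol/min = 1ξ₁ + 2ξ₂.
Selectivity: 1ξ₁ / (1ξ₂) = 7.81 → ξ₁ = 7.81 ξ₂.
Substitute: (1·7.81 + 2) ξ₂ = 137.6 → ξ₂ = 14.03 mol/min, ξ₁ = 109.5 mol/min.
Outlet amounts (n = n₀ + Σ ν·ξ):
  C: 476.1 − 1(109.5) − 2(14.03) = 338.5
  D: 0 + 1(109.5) = 109.5
  E: 0 + 1(14.03) = 14.03
Total out = 462.1 mol/min; y_D = 109.5 / 462.1 = 0.2371.

0.237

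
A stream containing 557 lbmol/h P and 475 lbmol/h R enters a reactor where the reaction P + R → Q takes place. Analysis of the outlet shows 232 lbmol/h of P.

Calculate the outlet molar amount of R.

For P: n = n₀ − 1ξ → 232 = 557 − 1ξ, giving ξ = 325 lbmol/h.
Outlet amounts (n = n₀ + ν ξ):
  P: 557 − 1(325) = 232
  R: 475 − 1(325) = 150
  Q: 0 + 1(325) = 325

150 lbmol/h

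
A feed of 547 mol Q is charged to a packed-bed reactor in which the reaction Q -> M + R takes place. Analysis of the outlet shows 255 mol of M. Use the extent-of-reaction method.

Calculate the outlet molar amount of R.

255 mol

For M: n = n₀ + 1ξ → 255 = 0 + 1ξ, giving ξ = 255 mol.
Outlet amounts (n = n₀ + ν ξ):
  Q: 547 − 1(255) = 292
  M: 0 + 1(255) = 255
  R: 0 + 1(255) = 255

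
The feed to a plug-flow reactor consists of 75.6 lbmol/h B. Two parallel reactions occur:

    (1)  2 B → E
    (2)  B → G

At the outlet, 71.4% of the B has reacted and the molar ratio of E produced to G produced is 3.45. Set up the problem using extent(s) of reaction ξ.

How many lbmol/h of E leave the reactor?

23.6 lbmol/h

Conversion of B: B consumed = 0.714 × 75.6 = 53.98 lbmol/h = 2ξ₁ + 1ξ₂.
Selectivity: 1ξ₁ / (1ξ₂) = 3.45 → ξ₁ = 3.45 ξ₂.
Substitute: (2·3.45 + 1) ξ₂ = 53.98 → ξ₂ = 6.833 lbmol/h, ξ₁ = 23.57 lbmol/h.
Outlet amounts (n = n₀ + Σ ν·ξ):
  B: 75.6 − 2(23.57) − 1(6.833) = 21.62
  E: 0 + 1(23.57) = 23.57
  G: 0 + 1(6.833) = 6.833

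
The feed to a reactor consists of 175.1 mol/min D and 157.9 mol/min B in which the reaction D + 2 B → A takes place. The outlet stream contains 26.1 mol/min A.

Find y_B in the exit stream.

0.376

For A: n = n₀ + 1ξ → 26.1 = 0 + 1ξ, giving ξ = 26.1 mol/min.
Outlet amounts (n = n₀ + ν ξ):
  D: 175.1 − 1(26.1) = 149
  B: 157.9 − 2(26.1) = 105.7
  A: 0 + 1(26.1) = 26.1
Total out = 280.8 mol/min; y_B = 105.7 / 280.8 = 0.3764.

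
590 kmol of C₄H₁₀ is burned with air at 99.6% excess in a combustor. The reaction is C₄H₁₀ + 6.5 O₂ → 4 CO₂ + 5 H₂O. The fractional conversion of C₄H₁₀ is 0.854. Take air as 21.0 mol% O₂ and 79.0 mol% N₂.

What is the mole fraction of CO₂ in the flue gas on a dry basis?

0.0571

Stoichiometric O₂ = 6.5 × 590 = 3835 kmol; O₂ fed = 3835 × 1.996 = 7655 kmol.
N₂ fed = 7655 × 79/21 = 28800 kmol.
Fuel reacted = 0.854 × 590 → ξ = 503.9 kmol.
Outlet (n = n₀ + ν ξ):
  C₄H₁₀: 590 − 1(503.9) = 86.14
  O₂: 7655 − 6.5(503.9) = 4380
  N₂: 28800 (inert)
  CO₂: 0 + 4(503.9) = 2015
  H₂O: 0 + 5(503.9) = 2519
Dry total = 35280 kmol; y_CO₂ (dry) = 2015 / 35280 = 0.05713.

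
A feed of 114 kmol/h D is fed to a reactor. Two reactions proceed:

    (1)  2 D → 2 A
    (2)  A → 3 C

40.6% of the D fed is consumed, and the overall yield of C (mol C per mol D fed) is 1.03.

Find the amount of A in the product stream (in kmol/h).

7.14 kmol/h

Conversion of D: D consumed = 2ξ₁ = 0.406 × 114 → ξ₁ = 23.14 kmol/h.
Yield of C: 3ξ₂ / 114 = 1.03 → ξ₂ = 39.14 kmol/h.
Outlet amounts (n = n₀ + Σ ν·ξ):
  D: 114 − 2(23.14) = 67.72
  A: 0 + 2(23.14) − 1(39.14) = 7.144
  C: 0 + 3(39.14) = 117.4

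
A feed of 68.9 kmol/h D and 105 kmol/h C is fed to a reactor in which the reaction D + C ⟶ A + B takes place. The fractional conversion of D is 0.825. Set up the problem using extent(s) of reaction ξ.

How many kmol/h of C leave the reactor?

D reacted = 0.825 × 68.9 = 56.84 kmol/h; ν_D = −1, so ξ = 56.84/1 = 56.84 kmol/h.
Outlet amounts (n = n₀ + ν ξ):
  D: 68.9 − 1(56.84) = 12.06
  C: 105 − 1(56.84) = 48.16
  A: 0 + 1(56.84) = 56.84
  B: 0 + 1(56.84) = 56.84

48.2 kmol/h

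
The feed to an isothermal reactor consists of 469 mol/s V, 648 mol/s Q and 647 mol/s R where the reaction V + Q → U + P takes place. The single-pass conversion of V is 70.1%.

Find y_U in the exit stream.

V reacted = 0.701 × 469 = 328.8 mol/s; ν_V = −1, so ξ = 328.8/1 = 328.8 mol/s.
Outlet amounts (n = n₀ + ν ξ):
  V: 469 − 1(328.8) = 140.2
  Q: 648 − 1(328.8) = 319.2
  U: 0 + 1(328.8) = 328.8
  P: 0 + 1(328.8) = 328.8
  R: 647 (inert)
Total out = 1764 mol/s; y_U = 328.8 / 1764 = 0.1864.

0.186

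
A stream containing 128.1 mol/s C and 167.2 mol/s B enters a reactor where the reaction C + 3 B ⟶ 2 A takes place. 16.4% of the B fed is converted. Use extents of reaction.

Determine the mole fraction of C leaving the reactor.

B reacted = 0.164 × 167.2 = 27.42 mol/s; ν_B = −3, so ξ = 27.42/3 = 9.14 mol/s.
Outlet amounts (n = n₀ + ν ξ):
  C: 128.1 − 1(9.14) = 119
  B: 167.2 − 3(9.14) = 139.8
  A: 0 + 2(9.14) = 18.28
Total out = 277 mol/s; y_C = 119 / 277 = 0.4294.

0.429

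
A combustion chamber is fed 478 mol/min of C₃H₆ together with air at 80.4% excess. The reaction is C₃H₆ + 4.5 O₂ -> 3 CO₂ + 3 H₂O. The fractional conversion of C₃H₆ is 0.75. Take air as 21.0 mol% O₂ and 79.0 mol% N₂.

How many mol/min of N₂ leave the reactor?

14600 mol/min

Stoichiometric O₂ = 4.5 × 478 = 2151 mol/min; O₂ fed = 2151 × 1.804 = 3880 mol/min.
N₂ fed = 3880 × 79/21 = 14600 mol/min.
Fuel reacted = 0.75 × 478 → ξ = 358.5 mol/min.
Outlet (n = n₀ + ν ξ):
  C₃H₆: 478 − 1(358.5) = 119.5
  O₂: 3880 − 4.5(358.5) = 2267
  N₂: 14600 (inert)
  CO₂: 0 + 3(358.5) = 1076
  H₂O: 0 + 3(358.5) = 1076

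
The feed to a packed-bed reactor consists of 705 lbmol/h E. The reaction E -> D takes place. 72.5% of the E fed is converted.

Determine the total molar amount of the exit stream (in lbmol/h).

E reacted = 0.725 × 705 = 511.1 lbmol/h; ν_E = −1, so ξ = 511.1/1 = 511.1 lbmol/h.
Outlet amounts (n = n₀ + ν ξ):
  E: 705 − 1(511.1) = 193.9
  D: 0 + 1(511.1) = 511.1
Total out = 193.9 + 511.1 = 705 lbmol/h.

705 lbmol/h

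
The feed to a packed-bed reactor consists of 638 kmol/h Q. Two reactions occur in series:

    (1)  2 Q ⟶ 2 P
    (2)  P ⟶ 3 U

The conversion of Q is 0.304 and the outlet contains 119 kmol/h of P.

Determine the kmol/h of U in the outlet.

Conversion of Q: Q consumed = 2ξ₁ = 0.304 × 638 → ξ₁ = 96.98 kmol/h.
P balance: n_P = 0 + 2ξ₁ − 1ξ₂ = 119 → ξ₂ = (2·96.98 − 119)/1 = 74.95 kmol/h.
Outlet amounts (n = n₀ + Σ ν·ξ):
  Q: 638 − 2(96.98) = 444
  P: 0 + 2(96.98) − 1(74.95) = 119
  U: 0 + 3(74.95) = 224.9

225 kmol/h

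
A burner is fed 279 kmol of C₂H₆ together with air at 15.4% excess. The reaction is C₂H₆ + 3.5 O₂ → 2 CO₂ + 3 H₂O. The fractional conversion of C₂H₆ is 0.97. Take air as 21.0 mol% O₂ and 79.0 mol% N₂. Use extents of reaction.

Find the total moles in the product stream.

5780 kmol

Stoichiometric O₂ = 3.5 × 279 = 976.5 kmol; O₂ fed = 976.5 × 1.154 = 1127 kmol.
N₂ fed = 1127 × 79/21 = 4239 kmol.
Fuel reacted = 0.97 × 279 → ξ = 270.6 kmol.
Outlet (n = n₀ + ν ξ):
  C₂H₆: 279 − 1(270.6) = 8.37
  O₂: 1127 − 3.5(270.6) = 179.7
  N₂: 4239 (inert)
  CO₂: 0 + 2(270.6) = 541.3
  H₂O: 0 + 3(270.6) = 811.9
Total out = 8.37 + 179.7 + 4239 + 541.3 + 811.9 = 5780 kmol.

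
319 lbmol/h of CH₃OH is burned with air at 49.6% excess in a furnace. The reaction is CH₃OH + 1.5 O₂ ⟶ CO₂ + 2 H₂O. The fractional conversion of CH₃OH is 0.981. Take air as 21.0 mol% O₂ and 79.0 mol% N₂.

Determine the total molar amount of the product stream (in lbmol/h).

3880 lbmol/h

Stoichiometric O₂ = 1.5 × 319 = 478.5 lbmol/h; O₂ fed = 478.5 × 1.496 = 715.8 lbmol/h.
N₂ fed = 715.8 × 79/21 = 2693 lbmol/h.
Fuel reacted = 0.981 × 319 → ξ = 312.9 lbmol/h.
Outlet (n = n₀ + ν ξ):
  CH₃OH: 319 − 1(312.9) = 6.061
  O₂: 715.8 − 1.5(312.9) = 246.4
  N₂: 2693 (inert)
  CO₂: 0 + 1(312.9) = 312.9
  H₂O: 0 + 2(312.9) = 625.9
Total out = 6.061 + 246.4 + 2693 + 312.9 + 625.9 = 3884 lbmol/h.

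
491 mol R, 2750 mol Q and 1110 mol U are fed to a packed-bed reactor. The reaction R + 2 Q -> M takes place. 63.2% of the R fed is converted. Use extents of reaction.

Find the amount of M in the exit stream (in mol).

R reacted = 0.632 × 491 = 310.3 mol; ν_R = −1, so ξ = 310.3/1 = 310.3 mol.
Outlet amounts (n = n₀ + ν ξ):
  R: 491 − 1(310.3) = 180.7
  Q: 2750 − 2(310.3) = 2129
  M: 0 + 1(310.3) = 310.3
  U: 1110 (inert)

310 mol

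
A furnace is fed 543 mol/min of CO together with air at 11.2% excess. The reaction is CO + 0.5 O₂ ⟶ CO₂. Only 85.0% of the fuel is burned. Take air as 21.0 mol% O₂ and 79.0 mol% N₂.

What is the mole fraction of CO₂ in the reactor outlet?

0.264

Stoichiometric O₂ = 0.5 × 543 = 271.5 mol/min; O₂ fed = 271.5 × 1.112 = 301.9 mol/min.
N₂ fed = 301.9 × 79/21 = 1136 mol/min.
Fuel reacted = 0.85 × 543 → ξ = 461.6 mol/min.
Outlet (n = n₀ + ν ξ):
  CO: 543 − 1(461.6) = 81.45
  O₂: 301.9 − 0.5(461.6) = 71.13
  N₂: 1136 (inert)
  CO₂: 0 + 1(461.6) = 461.6
Total out = 1750 mol/min; y_CO₂ = 461.6 / 1750 = 0.2638.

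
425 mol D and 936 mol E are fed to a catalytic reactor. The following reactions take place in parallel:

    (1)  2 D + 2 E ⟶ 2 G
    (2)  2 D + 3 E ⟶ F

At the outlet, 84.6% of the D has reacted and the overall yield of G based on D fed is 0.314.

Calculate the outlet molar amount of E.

Yield of G: 2ξ₁ / 425 = 0.314 → ξ₁ = 66.72 mol.
Conversion of D: 2ξ₁ + 2ξ₂ = 0.846 × 425 = 359.6 → ξ₂ = 113.1 mol.
Outlet amounts (n = n₀ + Σ ν·ξ):
  D: 425 − 2(66.72) − 2(113.1) = 65.45
  E: 936 − 2(66.72) − 3(113.1) = 463.4
  G: 0 + 2(66.72) = 133.4
  F: 0 + 1(113.1) = 113.1

463 mol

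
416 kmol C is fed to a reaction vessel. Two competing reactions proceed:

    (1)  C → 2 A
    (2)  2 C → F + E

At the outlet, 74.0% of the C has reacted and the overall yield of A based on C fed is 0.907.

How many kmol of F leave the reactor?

59.6 kmol

Yield of A: 2ξ₁ / 416 = 0.907 → ξ₁ = 188.7 kmol.
Conversion of C: 1ξ₁ + 2ξ₂ = 0.74 × 416 = 307.8 → ξ₂ = 59.59 kmol.
Outlet amounts (n = n₀ + Σ ν·ξ):
  C: 416 − 1(188.7) − 2(59.59) = 108.2
  A: 0 + 2(188.7) = 377.3
  F: 0 + 1(59.59) = 59.59
  E: 0 + 1(59.59) = 59.59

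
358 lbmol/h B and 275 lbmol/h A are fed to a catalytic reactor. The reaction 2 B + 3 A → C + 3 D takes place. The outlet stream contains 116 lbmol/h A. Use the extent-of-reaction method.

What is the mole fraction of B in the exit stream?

For A: n = n₀ − 3ξ → 116 = 275 − 3ξ, giving ξ = 53 lbmol/h.
Outlet amounts (n = n₀ + ν ξ):
  B: 358 − 2(53) = 252
  A: 275 − 3(53) = 116
  C: 0 + 1(53) = 53
  D: 0 + 3(53) = 159
Total out = 580 lbmol/h; y_B = 252 / 580 = 0.4345.

0.434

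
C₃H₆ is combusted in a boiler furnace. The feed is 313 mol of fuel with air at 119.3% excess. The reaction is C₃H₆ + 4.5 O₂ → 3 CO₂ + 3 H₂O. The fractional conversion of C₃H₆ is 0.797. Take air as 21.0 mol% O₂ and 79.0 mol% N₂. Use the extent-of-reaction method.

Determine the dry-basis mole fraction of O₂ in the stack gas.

Stoichiometric O₂ = 4.5 × 313 = 1408 mol; O₂ fed = 1408 × 2.193 = 3089 mol.
N₂ fed = 3089 × 79/21 = 11620 mol.
Fuel reacted = 0.797 × 313 → ξ = 249.5 mol.
Outlet (n = n₀ + ν ξ):
  C₃H₆: 313 − 1(249.5) = 63.54
  O₂: 3089 − 4.5(249.5) = 1966
  N₂: 11620 (inert)
  CO₂: 0 + 3(249.5) = 748.4
  H₂O: 0 + 3(249.5) = 748.4
Dry total = 14400 mol; y_O₂ (dry) = 1966 / 14400 = 0.1366.

0.137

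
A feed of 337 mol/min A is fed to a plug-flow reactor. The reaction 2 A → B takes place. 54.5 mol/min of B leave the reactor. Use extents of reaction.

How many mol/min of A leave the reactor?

228 mol/min

For B: n = n₀ + 1ξ → 54.5 = 0 + 1ξ, giving ξ = 54.5 mol/min.
Outlet amounts (n = n₀ + ν ξ):
  A: 337 − 2(54.5) = 228
  B: 0 + 1(54.5) = 54.5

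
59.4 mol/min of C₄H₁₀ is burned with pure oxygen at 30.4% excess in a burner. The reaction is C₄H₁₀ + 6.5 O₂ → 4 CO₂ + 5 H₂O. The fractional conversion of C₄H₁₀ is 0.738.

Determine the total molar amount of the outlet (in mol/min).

Stoichiometric O₂ = 6.5 × 59.4 = 386.1 mol/min; O₂ fed = 386.1 × 1.304 = 503.5 mol/min.
Fuel reacted = 0.738 × 59.4 → ξ = 43.84 mol/min.
Outlet (n = n₀ + ν ξ):
  C₄H₁₀: 59.4 − 1(43.84) = 15.56
  O₂: 503.5 − 6.5(43.84) = 218.5
  CO₂: 0 + 4(43.84) = 175.3
  H₂O: 0 + 5(43.84) = 219.2
Total out = 15.56 + 218.5 + 175.3 + 219.2 = 628.6 mol/min.

629 mol/min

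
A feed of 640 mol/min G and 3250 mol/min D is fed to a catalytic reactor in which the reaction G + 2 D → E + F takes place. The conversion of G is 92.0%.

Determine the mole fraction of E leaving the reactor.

G reacted = 0.92 × 640 = 588.8 mol/min; ν_G = −1, so ξ = 588.8/1 = 588.8 mol/min.
Outlet amounts (n = n₀ + ν ξ):
  G: 640 − 1(588.8) = 51.2
  D: 3250 − 2(588.8) = 2072
  E: 0 + 1(588.8) = 588.8
  F: 0 + 1(588.8) = 588.8
Total out = 3301 mol/min; y_E = 588.8 / 3301 = 0.1784.

0.178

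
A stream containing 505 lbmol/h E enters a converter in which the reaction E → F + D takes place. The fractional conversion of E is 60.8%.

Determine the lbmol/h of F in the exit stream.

307 lbmol/h

E reacted = 0.608 × 505 = 307 lbmol/h; ν_E = −1, so ξ = 307/1 = 307 lbmol/h.
Outlet amounts (n = n₀ + ν ξ):
  E: 505 − 1(307) = 198
  F: 0 + 1(307) = 307
  D: 0 + 1(307) = 307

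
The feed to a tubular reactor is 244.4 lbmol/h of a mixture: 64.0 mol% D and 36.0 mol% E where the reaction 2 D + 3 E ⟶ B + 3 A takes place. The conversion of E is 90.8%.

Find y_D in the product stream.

0.474

E reacted = 0.908 × 87.98 = 79.89 lbmol/h; ν_E = −3, so ξ = 79.89/3 = 26.63 lbmol/h.
Outlet amounts (n = n₀ + ν ξ):
  D: 156.4 − 2(26.63) = 103.2
  E: 87.98 − 3(26.63) = 8.095
  B: 0 + 1(26.63) = 26.63
  A: 0 + 3(26.63) = 79.89
Total out = 217.8 lbmol/h; y_D = 103.2 / 217.8 = 0.4737.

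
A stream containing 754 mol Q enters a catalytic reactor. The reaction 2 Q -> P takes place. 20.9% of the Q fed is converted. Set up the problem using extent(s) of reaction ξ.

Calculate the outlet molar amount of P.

78.8 mol

Q reacted = 0.209 × 754 = 157.6 mol; ν_Q = −2, so ξ = 157.6/2 = 78.79 mol.
Outlet amounts (n = n₀ + ν ξ):
  Q: 754 − 2(78.79) = 596.4
  P: 0 + 1(78.79) = 78.79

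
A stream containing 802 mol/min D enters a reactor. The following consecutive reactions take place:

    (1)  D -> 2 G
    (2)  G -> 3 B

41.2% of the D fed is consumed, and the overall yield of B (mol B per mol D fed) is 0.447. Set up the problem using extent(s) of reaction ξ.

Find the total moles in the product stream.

Conversion of D: D consumed = 1ξ₁ = 0.412 × 802 → ξ₁ = 330.4 mol/min.
Yield of B: 3ξ₂ / 802 = 0.447 → ξ₂ = 119.5 mol/min.
Outlet amounts (n = n₀ + Σ ν·ξ):
  D: 802 − 1(330.4) = 471.6
  G: 0 + 2(330.4) − 1(119.5) = 541.3
  B: 0 + 3(119.5) = 358.5
Total out = 471.6 + 541.3 + 358.5 = 1371 mol/min.

1370 mol/min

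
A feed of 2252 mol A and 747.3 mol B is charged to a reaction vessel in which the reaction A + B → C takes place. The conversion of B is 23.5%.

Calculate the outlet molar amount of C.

176 mol

B reacted = 0.235 × 747.3 = 175.6 mol; ν_B = −1, so ξ = 175.6/1 = 175.6 mol.
Outlet amounts (n = n₀ + ν ξ):
  A: 2252 − 1(175.6) = 2076
  B: 747.3 − 1(175.6) = 571.7
  C: 0 + 1(175.6) = 175.6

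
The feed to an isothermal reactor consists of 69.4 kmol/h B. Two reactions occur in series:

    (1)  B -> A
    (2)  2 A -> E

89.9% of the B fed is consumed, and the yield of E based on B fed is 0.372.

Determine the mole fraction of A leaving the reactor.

Conversion of B: B consumed = 1ξ₁ = 0.899 × 69.4 → ξ₁ = 62.39 kmol/h.
Yield of E: 1ξ₂ / 69.4 = 0.372 → ξ₂ = 25.82 kmol/h.
Outlet amounts (n = n₀ + Σ ν·ξ):
  B: 69.4 − 1(62.39) = 7.009
  A: 0 + 1(62.39) − 2(25.82) = 10.76
  E: 0 + 1(25.82) = 25.82
Total out = 43.58 kmol/h; y_A = 10.76 / 43.58 = 0.2468.

0.247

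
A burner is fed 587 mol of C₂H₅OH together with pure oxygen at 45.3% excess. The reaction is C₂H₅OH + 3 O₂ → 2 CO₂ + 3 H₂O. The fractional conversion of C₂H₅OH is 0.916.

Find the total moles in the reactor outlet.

3680 mol

Stoichiometric O₂ = 3 × 587 = 1761 mol; O₂ fed = 1761 × 1.453 = 2559 mol.
Fuel reacted = 0.916 × 587 → ξ = 537.7 mol.
Outlet (n = n₀ + ν ξ):
  C₂H₅OH: 587 − 1(537.7) = 49.31
  O₂: 2559 − 3(537.7) = 945.7
  CO₂: 0 + 2(537.7) = 1075
  H₂O: 0 + 3(537.7) = 1613
Total out = 49.31 + 945.7 + 1075 + 1613 = 3683 mol.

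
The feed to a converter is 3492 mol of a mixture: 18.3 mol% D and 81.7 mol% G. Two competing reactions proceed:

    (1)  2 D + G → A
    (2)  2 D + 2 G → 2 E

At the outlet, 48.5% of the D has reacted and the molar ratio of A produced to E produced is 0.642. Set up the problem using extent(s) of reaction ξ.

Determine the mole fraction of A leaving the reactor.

0.0274

Conversion of D: D consumed = 0.485 × 639 = 309.9 mol = 2ξ₁ + 2ξ₂.
Selectivity: 1ξ₁ / (2ξ₂) = 0.642 → ξ₁ = 1.284 ξ₂.
Substitute: (2·1.284 + 2) ξ₂ = 309.9 → ξ₂ = 67.85 mol, ξ₁ = 87.12 mol.
Outlet amounts (n = n₀ + Σ ν·ξ):
  D: 639 − 2(87.12) − 2(67.85) = 329.1
  G: 2853 − 1(87.12) − 2(67.85) = 2630
  A: 0 + 1(87.12) = 87.12
  E: 0 + 2(67.85) = 135.7
Total out = 3182 mol; y_A = 87.12 / 3182 = 0.02738.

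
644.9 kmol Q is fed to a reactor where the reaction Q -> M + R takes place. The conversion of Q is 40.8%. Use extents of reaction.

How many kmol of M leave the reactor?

263 kmol

Q reacted = 0.408 × 644.9 = 263.1 kmol; ν_Q = −1, so ξ = 263.1/1 = 263.1 kmol.
Outlet amounts (n = n₀ + ν ξ):
  Q: 644.9 − 1(263.1) = 381.8
  M: 0 + 1(263.1) = 263.1
  R: 0 + 1(263.1) = 263.1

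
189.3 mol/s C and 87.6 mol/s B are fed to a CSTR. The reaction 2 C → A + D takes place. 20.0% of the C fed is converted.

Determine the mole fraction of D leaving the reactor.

C reacted = 0.2 × 189.3 = 37.86 mol/s; ν_C = −2, so ξ = 37.86/2 = 18.93 mol/s.
Outlet amounts (n = n₀ + ν ξ):
  C: 189.3 − 2(18.93) = 151.4
  A: 0 + 1(18.93) = 18.93
  D: 0 + 1(18.93) = 18.93
  B: 87.6 (inert)
Total out = 276.9 mol/s; y_D = 18.93 / 276.9 = 0.06836.

0.0684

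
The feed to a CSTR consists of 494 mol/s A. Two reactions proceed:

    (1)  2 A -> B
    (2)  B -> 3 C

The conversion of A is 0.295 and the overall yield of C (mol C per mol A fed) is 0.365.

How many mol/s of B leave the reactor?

12.8 mol/s

Conversion of A: A consumed = 2ξ₁ = 0.295 × 494 → ξ₁ = 72.86 mol/s.
Yield of C: 3ξ₂ / 494 = 0.365 → ξ₂ = 60.1 mol/s.
Outlet amounts (n = n₀ + Σ ν·ξ):
  A: 494 − 2(72.86) = 348.3
  B: 0 + 1(72.86) − 1(60.1) = 12.76
  C: 0 + 3(60.1) = 180.3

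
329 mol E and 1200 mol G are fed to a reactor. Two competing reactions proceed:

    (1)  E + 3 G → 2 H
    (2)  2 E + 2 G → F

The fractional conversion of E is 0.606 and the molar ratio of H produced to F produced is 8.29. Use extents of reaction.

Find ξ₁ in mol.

ξ₁ = 134 mol

Conversion of E: E consumed = 0.606 × 329 = 199.4 mol = 1ξ₁ + 2ξ₂.
Selectivity: 2ξ₁ / (1ξ₂) = 8.29 → ξ₁ = 4.145 ξ₂.
Substitute: (1·4.145 + 2) ξ₂ = 199.4 → ξ₂ = 32.44 mol, ξ₁ = 134.5 mol.
Outlet amounts (n = n₀ + Σ ν·ξ):
  E: 329 − 1(134.5) − 2(32.44) = 129.6
  G: 1200 − 3(134.5) − 2(32.44) = 731.7
  H: 0 + 2(134.5) = 269
  F: 0 + 1(32.44) = 32.44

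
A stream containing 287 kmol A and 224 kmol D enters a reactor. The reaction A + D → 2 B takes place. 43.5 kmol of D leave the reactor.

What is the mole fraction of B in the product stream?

For D: n = n₀ − 1ξ → 43.5 = 224 − 1ξ, giving ξ = 180.5 kmol.
Outlet amounts (n = n₀ + ν ξ):
  A: 287 − 1(180.5) = 106.5
  D: 224 − 1(180.5) = 43.5
  B: 0 + 2(180.5) = 361
Total out = 511 kmol; y_B = 361 / 511 = 0.7065.

0.706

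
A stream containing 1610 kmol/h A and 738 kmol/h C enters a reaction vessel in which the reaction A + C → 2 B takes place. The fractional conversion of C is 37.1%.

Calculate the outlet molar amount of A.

1340 kmol/h

C reacted = 0.371 × 738 = 273.8 kmol/h; ν_C = −1, so ξ = 273.8/1 = 273.8 kmol/h.
Outlet amounts (n = n₀ + ν ξ):
  A: 1610 − 1(273.8) = 1336
  C: 738 − 1(273.8) = 464.2
  B: 0 + 2(273.8) = 547.6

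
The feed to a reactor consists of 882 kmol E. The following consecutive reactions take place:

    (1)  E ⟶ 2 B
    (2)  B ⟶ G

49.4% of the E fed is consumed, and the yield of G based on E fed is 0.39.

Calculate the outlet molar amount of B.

Conversion of E: E consumed = 1ξ₁ = 0.494 × 882 → ξ₁ = 435.7 kmol.
Yield of G: 1ξ₂ / 882 = 0.39 → ξ₂ = 344 kmol.
Outlet amounts (n = n₀ + Σ ν·ξ):
  E: 882 − 1(435.7) = 446.3
  B: 0 + 2(435.7) − 1(344) = 527.4
  G: 0 + 1(344) = 344

527 kmol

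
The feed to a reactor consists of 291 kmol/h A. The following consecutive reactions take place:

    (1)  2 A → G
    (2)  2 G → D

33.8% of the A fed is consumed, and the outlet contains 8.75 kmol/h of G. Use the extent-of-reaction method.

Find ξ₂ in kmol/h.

Conversion of A: A consumed = 2ξ₁ = 0.338 × 291 → ξ₁ = 49.18 kmol/h.
G balance: n_G = 0 + 1ξ₁ − 2ξ₂ = 8.75 → ξ₂ = (1·49.18 − 8.75)/2 = 20.21 kmol/h.
Outlet amounts (n = n₀ + Σ ν·ξ):
  A: 291 − 2(49.18) = 192.6
  G: 0 + 1(49.18) − 2(20.21) = 8.75
  D: 0 + 1(20.21) = 20.21

ξ₂ = 20.2 kmol/h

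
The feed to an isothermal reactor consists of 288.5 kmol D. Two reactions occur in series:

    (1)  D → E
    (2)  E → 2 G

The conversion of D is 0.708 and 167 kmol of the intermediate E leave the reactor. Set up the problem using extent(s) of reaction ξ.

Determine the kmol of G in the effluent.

74.5 kmol

Conversion of D: D consumed = 1ξ₁ = 0.708 × 288.5 → ξ₁ = 204.3 kmol.
E balance: n_E = 0 + 1ξ₁ − 1ξ₂ = 167 → ξ₂ = (1·204.3 − 167)/1 = 37.26 kmol.
Outlet amounts (n = n₀ + Σ ν·ξ):
  D: 288.5 − 1(204.3) = 84.24
  E: 0 + 1(204.3) − 1(37.26) = 167
  G: 0 + 2(37.26) = 74.52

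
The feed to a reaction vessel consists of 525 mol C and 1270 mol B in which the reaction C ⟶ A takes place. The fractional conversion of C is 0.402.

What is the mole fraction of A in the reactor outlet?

C reacted = 0.402 × 525 = 211.1 mol; ν_C = −1, so ξ = 211.1/1 = 211.1 mol.
Outlet amounts (n = n₀ + ν ξ):
  C: 525 − 1(211.1) = 313.9
  A: 0 + 1(211.1) = 211.1
  B: 1270 (inert)
Total out = 1795 mol; y_A = 211.1 / 1795 = 0.1176.

0.118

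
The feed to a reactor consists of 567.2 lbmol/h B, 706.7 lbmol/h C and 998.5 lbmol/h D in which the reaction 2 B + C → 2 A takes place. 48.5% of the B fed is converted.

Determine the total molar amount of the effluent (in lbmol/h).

2130 lbmol/h

B reacted = 0.485 × 567.2 = 275.1 lbmol/h; ν_B = −2, so ξ = 275.1/2 = 137.5 lbmol/h.
Outlet amounts (n = n₀ + ν ξ):
  B: 567.2 − 2(137.5) = 292.1
  C: 706.7 − 1(137.5) = 569.2
  A: 0 + 2(137.5) = 275.1
  D: 998.5 (inert)
Total out = 292.1 + 569.2 + 275.1 + 998.5 = 2135 lbmol/h.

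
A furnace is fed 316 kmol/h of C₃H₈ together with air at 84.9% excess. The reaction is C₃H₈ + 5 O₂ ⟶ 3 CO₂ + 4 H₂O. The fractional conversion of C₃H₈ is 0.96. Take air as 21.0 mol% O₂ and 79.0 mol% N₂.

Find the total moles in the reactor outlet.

14500 kmol/h

Stoichiometric O₂ = 5 × 316 = 1580 kmol/h; O₂ fed = 1580 × 1.849 = 2921 kmol/h.
N₂ fed = 2921 × 79/21 = 10990 kmol/h.
Fuel reacted = 0.96 × 316 → ξ = 303.4 kmol/h.
Outlet (n = n₀ + ν ξ):
  C₃H₈: 316 − 1(303.4) = 12.64
  O₂: 2921 − 5(303.4) = 1405
  N₂: 10990 (inert)
  CO₂: 0 + 3(303.4) = 910.1
  H₂O: 0 + 4(303.4) = 1213
Total out = 12.64 + 1405 + 10990 + 910.1 + 1213 = 14530 kmol/h.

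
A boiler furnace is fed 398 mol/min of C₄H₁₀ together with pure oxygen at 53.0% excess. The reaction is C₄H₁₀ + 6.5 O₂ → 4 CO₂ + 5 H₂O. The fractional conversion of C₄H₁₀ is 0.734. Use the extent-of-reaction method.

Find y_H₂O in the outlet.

0.305

Stoichiometric O₂ = 6.5 × 398 = 2587 mol/min; O₂ fed = 2587 × 1.530 = 3958 mol/min.
Fuel reacted = 0.734 × 398 → ξ = 292.1 mol/min.
Outlet (n = n₀ + ν ξ):
  C₄H₁₀: 398 − 1(292.1) = 105.9
  O₂: 3958 − 6.5(292.1) = 2059
  CO₂: 0 + 4(292.1) = 1169
  H₂O: 0 + 5(292.1) = 1461
Total out = 4794 mol/min; y_H₂O = 1461 / 4794 = 0.3047.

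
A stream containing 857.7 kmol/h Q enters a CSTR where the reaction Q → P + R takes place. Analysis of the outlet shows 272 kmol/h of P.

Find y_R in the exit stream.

For P: n = n₀ + 1ξ → 272 = 0 + 1ξ, giving ξ = 272 kmol/h.
Outlet amounts (n = n₀ + ν ξ):
  Q: 857.7 − 1(272) = 585.7
  P: 0 + 1(272) = 272
  R: 0 + 1(272) = 272
Total out = 1130 kmol/h; y_R = 272 / 1130 = 0.2408.

0.241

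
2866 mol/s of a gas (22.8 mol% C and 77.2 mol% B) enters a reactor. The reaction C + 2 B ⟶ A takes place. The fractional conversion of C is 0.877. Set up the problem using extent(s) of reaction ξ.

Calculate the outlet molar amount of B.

1070 mol/s

C reacted = 0.877 × 653.4 = 573.1 mol/s; ν_C = −1, so ξ = 573.1/1 = 573.1 mol/s.
Outlet amounts (n = n₀ + ν ξ):
  C: 653.4 − 1(573.1) = 80.37
  B: 2213 − 2(573.1) = 1066
  A: 0 + 1(573.1) = 573.1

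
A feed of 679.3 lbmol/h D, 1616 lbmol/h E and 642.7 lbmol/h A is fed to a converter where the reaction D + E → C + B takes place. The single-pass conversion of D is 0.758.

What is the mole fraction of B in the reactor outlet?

0.175

D reacted = 0.758 × 679.3 = 514.9 lbmol/h; ν_D = −1, so ξ = 514.9/1 = 514.9 lbmol/h.
Outlet amounts (n = n₀ + ν ξ):
  D: 679.3 − 1(514.9) = 164.4
  E: 1616 − 1(514.9) = 1101
  C: 0 + 1(514.9) = 514.9
  B: 0 + 1(514.9) = 514.9
  A: 642.7 (inert)
Total out = 2938 lbmol/h; y_B = 514.9 / 2938 = 0.1753.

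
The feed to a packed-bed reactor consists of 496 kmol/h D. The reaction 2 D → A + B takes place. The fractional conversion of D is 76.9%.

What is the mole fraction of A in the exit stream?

D reacted = 0.769 × 496 = 381.4 kmol/h; ν_D = −2, so ξ = 381.4/2 = 190.7 kmol/h.
Outlet amounts (n = n₀ + ν ξ):
  D: 496 − 2(190.7) = 114.6
  A: 0 + 1(190.7) = 190.7
  B: 0 + 1(190.7) = 190.7
Total out = 496 kmol/h; y_A = 190.7 / 496 = 0.3845.

0.385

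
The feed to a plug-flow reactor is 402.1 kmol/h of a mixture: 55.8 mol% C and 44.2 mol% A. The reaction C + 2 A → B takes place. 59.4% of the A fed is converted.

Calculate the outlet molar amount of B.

52.8 kmol/h

A reacted = 0.594 × 177.7 = 105.6 kmol/h; ν_A = −2, so ξ = 105.6/2 = 52.79 kmol/h.
Outlet amounts (n = n₀ + ν ξ):
  C: 224.4 − 1(52.79) = 171.6
  A: 177.7 − 2(52.79) = 72.16
  B: 0 + 1(52.79) = 52.79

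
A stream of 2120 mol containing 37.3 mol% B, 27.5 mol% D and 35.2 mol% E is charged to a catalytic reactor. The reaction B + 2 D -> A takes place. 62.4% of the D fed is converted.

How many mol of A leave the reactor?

D reacted = 0.624 × 583 = 363.8 mol; ν_D = −2, so ξ = 363.8/2 = 181.9 mol.
Outlet amounts (n = n₀ + ν ξ):
  B: 790.8 − 1(181.9) = 608.9
  D: 583 − 2(181.9) = 219.2
  A: 0 + 1(181.9) = 181.9
  E: 746.2 (inert)

182 mol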